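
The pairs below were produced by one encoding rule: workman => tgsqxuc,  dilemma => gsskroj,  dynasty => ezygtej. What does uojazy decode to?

studio

The output letters match the input read backwards, each shifted +6: workman reversed is namkrow. Two steps: reverse the string, then apply a Caesar shift of +6.
Reversing it on uojazy: shift back: u−6=o, o−6=i, j−6=d, a−6=u, z−6=t, y−6=s → oiduts; then reverse → studio.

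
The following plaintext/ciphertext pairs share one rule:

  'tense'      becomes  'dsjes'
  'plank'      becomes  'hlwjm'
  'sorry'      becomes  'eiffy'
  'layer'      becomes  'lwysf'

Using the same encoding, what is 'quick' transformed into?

t(19)→d(3) and e(4)→s(18) fit y≡25x+22 (mod 26); the inverse of 25 mod 26 is 25. Treating letters as 0–25, the rule is x ↦ 25x + 22 (mod 26).
For quick: q(16)→25·16+22≡6=g; u(20)→25·20+22≡2=c; i(8)→25·8+22≡14=o; c(2)→25·2+22≡20=u; k(10)→25·10+22≡12=m (all mod 26).

gcoum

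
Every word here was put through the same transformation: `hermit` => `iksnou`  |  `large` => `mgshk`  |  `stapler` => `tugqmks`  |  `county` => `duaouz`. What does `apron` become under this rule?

The shift depends on letter class: consonant h→i is +1, but vowel e→k is +6. Two shifts are in play — +6 for a/e/i/o/u, +1 for every other letter.
Applying it to apron: a(vowel)+6=g, p(cons)+1=q, r(cons)+1=s, o(vowel)+6=u, n(cons)+1=o.

gqsuo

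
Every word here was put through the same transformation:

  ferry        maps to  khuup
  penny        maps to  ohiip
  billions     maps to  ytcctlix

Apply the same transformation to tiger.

atnhu

Each letter's alphabet position (a=0..z=25) is mapped through 3·x+21 mod 26 — an affine cipher.
On tiger: t(19)→3·19+21≡0=a; i(8)→3·8+21≡19=t; g(6)→3·6+21≡13=n; e(4)→3·4+21≡7=h; r(17)→3·17+21≡20=u (all mod 26).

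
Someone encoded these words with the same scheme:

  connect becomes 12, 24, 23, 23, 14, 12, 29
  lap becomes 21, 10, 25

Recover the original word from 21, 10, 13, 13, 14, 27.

c is letter #3 and maps to 12: an offset of 9. The number is (letter's place in the alphabet, a=1) + 9.
Reversing it on 21, 10, 13, 13, 14, 27: 21→(21−9)÷1=12=l, 10→(10−9)÷1=1=a, 13→(13−9)÷1=4=d, 13→(13−9)÷1=4=d, 14→(14−9)÷1=5=e, 27→(27−9)÷1=18=r.

ladder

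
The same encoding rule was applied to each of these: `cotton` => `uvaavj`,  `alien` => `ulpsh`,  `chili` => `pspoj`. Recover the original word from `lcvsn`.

glove

The word is reversed, then every letter is shifted forward by 7.
Decoding lcvsn: shift back: l−7=e, c−7=v, v−7=o, s−7=l, n−7=g → evolg; then reverse → glove.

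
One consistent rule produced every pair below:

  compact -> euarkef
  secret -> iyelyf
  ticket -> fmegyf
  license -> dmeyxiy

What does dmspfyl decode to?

lighter

c(2)→e(4) and o(14)→u(20) fit y≡23x+10 (mod 26); the inverse of 23 mod 26 is 17. Each letter's alphabet position (a=0..z=25) is mapped through 23·x+10 mod 26 — an affine cipher.
Reversing it on dmspfyl: d(3)→17·(3−10)≡11=l; m(12)→17·(12−10)≡8=i; s(18)→17·(18−10)≡6=g; p(15)→17·(15−10)≡7=h; f(5)→17·(5−10)≡19=t; y(24)→17·(24−10)≡4=e; l(11)→17·(11−10)≡17=r (all mod 26).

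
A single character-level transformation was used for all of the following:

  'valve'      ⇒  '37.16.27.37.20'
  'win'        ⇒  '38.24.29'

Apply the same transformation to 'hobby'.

v is letter #22 and maps to 37: an offset of 15. The number is (letter's place in the alphabet, a=1) + 15.
Applying it to hobby: h=8→23, o=15→30, b=2→17, b=2→17, y=25→40.

23.30.17.17.40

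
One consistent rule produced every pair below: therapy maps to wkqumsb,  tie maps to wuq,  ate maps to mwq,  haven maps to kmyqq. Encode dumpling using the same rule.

ggpsouqj

The shift depends on letter class: consonant t→w is +3, but vowel e→q is +12. The rule splits by letter class: vowels +12, consonants +3.
For dumpling: d(cons)+3=g, u(vowel)+12=g, m(cons)+3=p, p(cons)+3=s, l(cons)+3=o, i(vowel)+12=u, n(cons)+3=q, g(cons)+3=j.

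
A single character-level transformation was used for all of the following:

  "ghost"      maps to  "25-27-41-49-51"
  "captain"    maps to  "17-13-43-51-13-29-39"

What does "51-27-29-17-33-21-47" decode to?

The formula is n = 2×(alphabet index, a=1) + 11.
Undoing it on 51-27-29-17-33-21-47: 51→(51−11)÷2=20=t, 27→(27−11)÷2=8=h, 29→(29−11)÷2=9=i, 17→(17−11)÷2=3=c, 33→(33−11)÷2=11=k, 21→(21−11)÷2=5=e, 47→(47−11)÷2=18=r.

thicker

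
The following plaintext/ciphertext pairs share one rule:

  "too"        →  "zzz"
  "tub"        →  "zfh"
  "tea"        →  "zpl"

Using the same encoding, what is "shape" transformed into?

The shift depends on letter class: consonant t→z is +6, but vowel o→z is +11. Two shifts are in play — +11 for a/e/i/o/u, +6 for every other letter.
On shape: s(cons)+6=y, h(cons)+6=n, a(vowel)+11=l, p(cons)+6=v, e(vowel)+11=p.

ynlvp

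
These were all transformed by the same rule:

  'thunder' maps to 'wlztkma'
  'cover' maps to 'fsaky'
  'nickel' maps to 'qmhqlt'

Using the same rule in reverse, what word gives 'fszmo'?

In thunder: t→w is +3, h→l is +4, u→z is +5, n→t is +6 — the shift increases by 1 each position. The shift increases by 1 at each position, starting from +3: 3, 4, 5, ….
Reversing it on fszmo: f−3=c, s−4=o, z−5=u, m−6=g, o−7=h.

cough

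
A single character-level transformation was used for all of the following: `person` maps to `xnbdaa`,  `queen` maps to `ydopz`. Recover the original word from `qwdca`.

intro

In person: p→x is +8, e→n is +9, r→b is +10, s→d is +11 — the shift increases by 1 each position. Each letter shifts forward by (position + 8), i.e. 8, 9, 10, … — the shift grows by one for each successive letter.
Reversing it on qwdca: q−8=i, w−9=n, d−10=t, c−11=r, a−12=o.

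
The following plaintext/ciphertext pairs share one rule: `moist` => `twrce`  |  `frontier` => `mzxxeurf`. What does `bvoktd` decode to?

unfair

The shift increases by 1 at each position, starting from +7: 7, 8, 9, ….
Reversing it on bvoktd: b−7=u, v−8=n, o−9=f, k−10=a, t−11=i, d−12=r.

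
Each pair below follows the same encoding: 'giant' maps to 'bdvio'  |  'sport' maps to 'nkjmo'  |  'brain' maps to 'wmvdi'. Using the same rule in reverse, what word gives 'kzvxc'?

Compare letters: g→b is +21, i→d is +21, a→v is +21 — a constant shift. This is a Caesar cipher with shift 21.
Reversing it on kzvxc: k−21=p, z−21=e, v−21=a, x−21=c, c−21=h.

peach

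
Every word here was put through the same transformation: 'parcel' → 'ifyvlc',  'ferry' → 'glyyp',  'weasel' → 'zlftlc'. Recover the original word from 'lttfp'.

essay

p(15)→i(8) and a(0)→f(5) fit y≡21x+5 (mod 26); the inverse of 21 mod 26 is 5. Each letter's alphabet position (a=0..z=25) is mapped through 21·x+5 mod 26 — an affine cipher.
Reversing it on lttfp: l(11)→5·(11−5)≡4=e; t(19)→5·(19−5)≡18=s; t(19)→5·(19−5)≡18=s; f(5)→5·(5−5)≡0=a; p(15)→5·(15−5)≡24=y (all mod 26).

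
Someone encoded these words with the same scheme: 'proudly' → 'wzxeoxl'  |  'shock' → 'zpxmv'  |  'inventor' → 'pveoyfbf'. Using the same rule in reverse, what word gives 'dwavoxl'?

worldly

In proudly: p→w is +7, r→z is +8, o→x is +9, u→e is +10 — the shift increases by 1 each position. The shift increases by 1 at each position, starting from +7: 7, 8, 9, ….
Reversing it on dwavoxl: d−7=w, w−8=o, a−9=r, v−10=l, o−11=d, x−12=l, l−13=y.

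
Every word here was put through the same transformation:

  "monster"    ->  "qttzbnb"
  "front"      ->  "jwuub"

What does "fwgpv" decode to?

brain

Each letter shifts forward by (position + 4), i.e. 4, 5, 6, … — the shift grows by one for each successive letter.
Reversing it on fwgpv: f−4=b, w−5=r, g−6=a, p−7=i, v−8=n.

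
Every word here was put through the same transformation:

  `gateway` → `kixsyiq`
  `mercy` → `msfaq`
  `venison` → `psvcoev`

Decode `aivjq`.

candy

This is an affine cipher: with a=0,…,z=25, each position x becomes (9x+8) mod 26.
Undoing it on aivjq: a(0)→3·(0−8)≡2=c; i(8)→3·(8−8)≡0=a; v(21)→3·(21−8)≡13=n; j(9)→3·(9−8)≡3=d; q(16)→3·(16−8)≡24=y (all mod 26).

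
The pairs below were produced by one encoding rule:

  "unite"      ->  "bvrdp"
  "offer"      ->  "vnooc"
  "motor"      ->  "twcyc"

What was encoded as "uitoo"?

naked

Each letter shifts forward by (position + 7), i.e. 7, 8, 9, … — the shift grows by one for each successive letter.
Reversing it on uitoo: u−7=n, i−8=a, t−9=k, o−10=e, o−11=d.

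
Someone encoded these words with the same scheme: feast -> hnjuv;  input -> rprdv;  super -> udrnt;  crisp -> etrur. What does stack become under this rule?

uvjem

The shift depends on letter class: consonant f→h is +2, but vowel e→n is +9. Vowels shift forward by 9 and consonants shift forward by 2.
On stack: s(cons)+2=u, t(cons)+2=v, a(vowel)+9=j, c(cons)+2=e, k(cons)+2=m.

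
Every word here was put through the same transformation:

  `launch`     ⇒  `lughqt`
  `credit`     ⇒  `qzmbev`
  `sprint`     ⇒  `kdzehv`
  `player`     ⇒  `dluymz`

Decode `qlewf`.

climb

Each letter's alphabet position (a=0..z=25) is mapped through 11·x+20 mod 26 — an affine cipher.
Decoding qlewf: q(16)→19·(16−20)≡2=c; l(11)→19·(11−20)≡11=l; e(4)→19·(4−20)≡8=i; w(22)→19·(22−20)≡12=m; f(5)→19·(5−20)≡1=b (all mod 26).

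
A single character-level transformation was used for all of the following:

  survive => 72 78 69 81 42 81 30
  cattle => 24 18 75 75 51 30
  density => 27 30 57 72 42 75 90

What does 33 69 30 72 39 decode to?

fresh

s(#19)→72 and u(#21)→78: differences scale by 3, so n = 3·pos + 15. The formula is n = 3×(alphabet index, a=1) + 15.
Decoding 33 69 30 72 39: 33→(33−15)÷3=6=f, 69→(69−15)÷3=18=r, 30→(30−15)÷3=5=e, 72→(72−15)÷3=19=s, 39→(39−15)÷3=8=h.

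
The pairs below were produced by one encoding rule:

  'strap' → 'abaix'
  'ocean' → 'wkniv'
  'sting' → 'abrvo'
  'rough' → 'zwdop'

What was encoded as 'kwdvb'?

The shifts repeat in a cycle of length 3: positions 0,1,… shift by +8, +8, +9, then the pattern repeats.
Reversing it on kwdvb: k−8=c, w−8=o, d−9=u, v−8=n, b−8=t.

count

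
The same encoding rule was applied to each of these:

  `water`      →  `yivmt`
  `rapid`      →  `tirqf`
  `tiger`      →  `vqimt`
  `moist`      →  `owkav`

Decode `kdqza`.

Shifts by position in water: pos 0: w→y (+2), pos 1: a→i (+8), pos 2: t→v (+2), pos 3: e→m (+8) — repeating every 2. It's a Vigenère-style cipher with numeric key [2,8]: position i shifts by key[i mod 2].
Reversing it on kdqza: k−2=i, d−8=v, q−2=o, z−8=r, a−2=y.

ivory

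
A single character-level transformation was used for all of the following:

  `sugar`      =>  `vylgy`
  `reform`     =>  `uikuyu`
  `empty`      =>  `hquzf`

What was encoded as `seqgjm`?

palace

In sugar: s→v is +3, u→y is +4, g→l is +5, a→g is +6 — the shift increases by 1 each position. Each letter shifts forward by (position + 3), i.e. 3, 4, 5, … — the shift grows by one for each successive letter.
Reversing it on seqgjm: s−3=p, e−4=a, q−5=l, g−6=a, j−7=c, m−8=e.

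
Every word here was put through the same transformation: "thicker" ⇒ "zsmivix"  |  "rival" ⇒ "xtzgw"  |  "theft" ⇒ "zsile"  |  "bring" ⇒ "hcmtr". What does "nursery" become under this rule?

tfvypve

It's a Vigenère-style cipher with numeric key [6,11,4]: position i shifts by key[i mod 3].
Applying it to nursery: n+6=t, u+11=f, r+4=v, s+6=y, e+11=p, r+4=v, y+6=e.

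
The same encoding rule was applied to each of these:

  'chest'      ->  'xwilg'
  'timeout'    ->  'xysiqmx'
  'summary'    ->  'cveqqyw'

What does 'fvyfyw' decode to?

suburb

The output letters match the input read backwards, each shifted +4: chest reversed is tsehc. Read the word backwards and shift each letter +4.
Reversing it on fvyfyw: shift back: f−4=b, v−4=r, y−4=u, f−4=b, y−4=u, w−4=s → brubus; then reverse → suburb.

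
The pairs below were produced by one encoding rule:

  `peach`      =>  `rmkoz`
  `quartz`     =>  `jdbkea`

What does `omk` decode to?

ace

The output letters match the input read backwards, each shifted +10: peach reversed is hcaep. The word is reversed, then every letter is shifted forward by 10.
Decoding omk: shift back: o−10=e, m−10=c, k−10=a → eca; then reverse → ace.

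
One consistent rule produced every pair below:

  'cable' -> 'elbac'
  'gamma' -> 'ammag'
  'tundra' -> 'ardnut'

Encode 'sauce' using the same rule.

ecuas

The output letters match the input read backwards: cable reversed is elbac. The word is simply reversed.
For sauce: reverse → ecuas.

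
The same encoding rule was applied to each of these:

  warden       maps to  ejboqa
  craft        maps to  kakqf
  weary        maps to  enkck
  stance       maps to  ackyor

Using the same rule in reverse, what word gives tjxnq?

lance

In warden: w→e is +8, a→j is +9, r→b is +10, d→o is +11 — the shift increases by 1 each position. Letter i (0-indexed) is shifted by i+8, so successive shifts are 8, 9, 10, ….
Reversing it on tjxnq: t−8=l, j−9=a, x−10=n, n−11=c, q−12=e.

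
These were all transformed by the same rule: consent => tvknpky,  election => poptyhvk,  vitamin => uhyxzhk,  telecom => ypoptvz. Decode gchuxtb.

This is an affine cipher: with a=0,…,z=25, each position x becomes (11x+23) mod 26.
Undoing it on gchuxtb: g(6)→19·(6−23)≡15=p; c(2)→19·(2−23)≡17=r; h(7)→19·(7−23)≡8=i; u(20)→19·(20−23)≡21=v; x(23)→19·(23−23)≡0=a; t(19)→19·(19−23)≡2=c; b(1)→19·(1−23)≡24=y (all mod 26).

privacy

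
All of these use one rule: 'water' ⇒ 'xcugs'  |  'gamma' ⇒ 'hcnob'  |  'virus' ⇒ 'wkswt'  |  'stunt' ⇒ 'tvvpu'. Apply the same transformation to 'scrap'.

tescq

Shifts by position in water: pos 0: w→x (+1), pos 1: a→c (+2), pos 2: t→u (+1), pos 3: e→g (+2) — repeating every 2. A repeating key of period 2 is used — shifts +1, +2 over and over.
On scrap: s+1=t, c+2=e, r+1=s, a+2=c, p+1=q.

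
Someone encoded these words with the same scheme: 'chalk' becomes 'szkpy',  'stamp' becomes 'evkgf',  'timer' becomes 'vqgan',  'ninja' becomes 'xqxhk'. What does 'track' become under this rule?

c(2)→s(18) and h(7)→z(25) fit y≡17x+10 (mod 26); the inverse of 17 mod 26 is 23. Each letter's alphabet position (a=0..z=25) is mapped through 17·x+10 mod 26 — an affine cipher.
On track: t(19)→17·19+10≡21=v; r(17)→17·17+10≡13=n; a(0)→17·0+10≡10=k; c(2)→17·2+10≡18=s; k(10)→17·10+10≡24=y (all mod 26).

vnksy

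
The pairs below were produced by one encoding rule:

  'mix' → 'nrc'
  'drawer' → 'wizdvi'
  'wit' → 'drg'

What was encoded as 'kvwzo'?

Each letter is replaced by its mirror in the alphabet: a↔z, b↔y, c↔x, and so on (the Atbash cipher).
Decoding kvwzo: k↔p, v↔e, w↔d, z↔a, o↔l.

pedal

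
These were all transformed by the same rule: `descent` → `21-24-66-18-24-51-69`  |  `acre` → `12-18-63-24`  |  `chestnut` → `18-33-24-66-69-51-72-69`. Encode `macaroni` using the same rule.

d(#4)→21 and e(#5)→24: differences scale by 3, so n = 3·pos + 9. With a=1..z=26, the number is 3·pos + 9.
Applying it to macaroni: m=13→48, a=1→12, c=3→18, a=1→12, r=18→63, o=15→54, n=14→51, i=9→36.

48-12-18-12-63-54-51-36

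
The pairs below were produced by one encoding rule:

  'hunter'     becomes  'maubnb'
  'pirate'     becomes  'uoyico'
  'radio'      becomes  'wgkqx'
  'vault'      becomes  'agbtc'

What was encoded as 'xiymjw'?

scream

In hunter: h→m is +5, u→a is +6, n→u is +7, t→b is +8 — the shift increases by 1 each position. Letter i (0-indexed) is shifted by i+5, so successive shifts are 5, 6, 7, ….
Reversing it on xiymjw: x−5=s, i−6=c, y−7=r, m−8=e, j−9=a, w−10=m.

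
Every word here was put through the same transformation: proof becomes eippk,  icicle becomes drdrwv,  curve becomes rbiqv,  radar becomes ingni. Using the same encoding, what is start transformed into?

p(15)→e(4) and r(17)→i(8) fit y≡15x+13 (mod 26); the inverse of 15 mod 26 is 7. Treating letters as 0–25, the rule is x ↦ 15x + 13 (mod 26).
Applying it to start: s(18)→15·18+13≡23=x; t(19)→15·19+13≡12=m; a(0)→15·0+13≡13=n; r(17)→15·17+13≡8=i; t(19)→15·19+13≡12=m (all mod 26).

xmnim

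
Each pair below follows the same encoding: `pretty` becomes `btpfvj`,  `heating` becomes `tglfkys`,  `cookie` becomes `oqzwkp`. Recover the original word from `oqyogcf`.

concert

Shifts by position in pretty: pos 0: p→b (+12), pos 1: r→t (+2), pos 2: e→p (+11), pos 3: t→f (+12), pos 4: t→v (+2), pos 5: y→j (+11) — repeating every 3. A repeating key of period 3 is used — shifts +12, +2, +11 over and over.
Reversing it on oqyogcf: o−12=c, q−2=o, y−11=n, o−12=c, g−2=e, c−11=r, f−12=t.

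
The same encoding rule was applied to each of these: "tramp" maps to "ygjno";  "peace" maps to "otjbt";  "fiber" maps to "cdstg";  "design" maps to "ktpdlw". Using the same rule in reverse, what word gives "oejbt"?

place

t(19)→y(24) and r(17)→g(6) fit y≡9x+9 (mod 26); the inverse of 9 mod 26 is 3. Each letter's alphabet position (a=0..z=25) is mapped through 9·x+9 mod 26 — an affine cipher.
Reversing it on oejbt: o(14)→3·(14−9)≡15=p; e(4)→3·(4−9)≡11=l; j(9)→3·(9−9)≡0=a; b(1)→3·(1−9)≡2=c; t(19)→3·(19−9)≡4=e (all mod 26).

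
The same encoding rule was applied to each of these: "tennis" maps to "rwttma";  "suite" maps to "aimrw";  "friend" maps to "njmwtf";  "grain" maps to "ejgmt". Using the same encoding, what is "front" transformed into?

t(19)→r(17) and e(4)→w(22) fit y≡17x+6 (mod 26); the inverse of 17 mod 26 is 23. This is an affine cipher: with a=0,…,z=25, each position x becomes (17x+6) mod 26.
For front: f(5)→17·5+6≡13=n; r(17)→17·17+6≡9=j; o(14)→17·14+6≡10=k; n(13)→17·13+6≡19=t; t(19)→17·19+6≡17=r (all mod 26).

njktr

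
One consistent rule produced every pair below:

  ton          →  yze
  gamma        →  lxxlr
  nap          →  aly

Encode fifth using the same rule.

The word is reversed, then every letter is shifted forward by 11.
On fifth: reverse → htfif; then shift: h+11=s, t+11=e, f+11=q, i+11=t, f+11=q.

seqtq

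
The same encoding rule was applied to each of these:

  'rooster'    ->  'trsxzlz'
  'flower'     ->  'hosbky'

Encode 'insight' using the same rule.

kqwnmob

In rooster: r→t is +2, o→r is +3, o→s is +4, s→x is +5 — the shift increases by 1 each position. Each letter shifts forward by (position + 2), i.e. 2, 3, 4, … — the shift grows by one for each successive letter.
On insight: i+2=k, n+3=q, s+4=w, i+5=n, g+6=m, h+7=o, t+8=b.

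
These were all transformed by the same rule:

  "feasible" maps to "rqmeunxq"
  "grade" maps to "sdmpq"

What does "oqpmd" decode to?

cedar

Compare letters: f→r is +12, e→q is +12, a→m is +12 — a constant shift. It's a constant shift of +12 (ROT12).
Undoing it on oqpmd: o−12=c, q−12=e, p−12=d, m−12=a, d−12=r.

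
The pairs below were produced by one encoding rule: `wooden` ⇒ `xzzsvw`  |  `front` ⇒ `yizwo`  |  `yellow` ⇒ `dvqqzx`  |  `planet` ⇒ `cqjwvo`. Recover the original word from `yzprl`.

w(22)→x(23) and o(14)→z(25) fit y≡3x+9 (mod 26); the inverse of 3 mod 26 is 9. This is an affine cipher: with a=0,…,z=25, each position x becomes (3x+9) mod 26.
Undoing it on yzprl: y(24)→9·(24−9)≡5=f; z(25)→9·(25−9)≡14=o; p(15)→9·(15−9)≡2=c; r(17)→9·(17−9)≡20=u; l(11)→9·(11−9)≡18=s (all mod 26).

focus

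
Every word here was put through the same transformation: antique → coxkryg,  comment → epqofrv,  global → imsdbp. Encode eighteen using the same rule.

gjkjuigo

Shifts by position in antique: pos 0: a→c (+2), pos 1: n→o (+1), pos 2: t→x (+4), pos 3: i→k (+2), pos 4: q→r (+1), pos 5: u→y (+4) — repeating every 3. It's a Vigenère-style cipher with numeric key [2,1,4]: position i shifts by key[i mod 3].
On eighteen: e+2=g, i+1=j, g+4=k, h+2=j, t+1=u, e+4=i, e+2=g, n+1=o.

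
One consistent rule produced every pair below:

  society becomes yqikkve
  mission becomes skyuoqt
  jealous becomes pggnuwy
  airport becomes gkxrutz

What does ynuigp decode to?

Shifts by position in society: pos 0: s→y (+6), pos 1: o→q (+2), pos 2: c→i (+6), pos 3: i→k (+2) — repeating every 2. The shifts repeat in a cycle of length 2: positions 0,1,… shift by +6, +2, then the pattern repeats.
Reversing it on ynuigp: y−6=s, n−2=l, u−6=o, i−2=g, g−6=a, p−2=n.

slogan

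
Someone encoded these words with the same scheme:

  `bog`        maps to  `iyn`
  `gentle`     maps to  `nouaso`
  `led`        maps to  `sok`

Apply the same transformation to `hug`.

Vowels shift forward by 10 and consonants shift forward by 7.
On hug: h(cons)+7=o, u(vowel)+10=e, g(cons)+7=n.

oen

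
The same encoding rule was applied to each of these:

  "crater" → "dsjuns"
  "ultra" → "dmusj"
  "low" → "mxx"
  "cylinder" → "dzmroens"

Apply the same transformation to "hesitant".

intrujou

Two shifts are in play — +9 for a/e/i/o/u, +1 for every other letter.
For hesitant: h(cons)+1=i, e(vowel)+9=n, s(cons)+1=t, i(vowel)+9=r, t(cons)+1=u, a(vowel)+9=j, n(cons)+1=o, t(cons)+1=u.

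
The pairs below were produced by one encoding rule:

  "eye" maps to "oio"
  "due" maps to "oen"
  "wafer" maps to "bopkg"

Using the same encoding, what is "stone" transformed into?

The output letters match the input read backwards, each shifted +10: eye reversed is eye. The word is reversed, then every letter is shifted forward by 10.
On stone: reverse → enots; then shift: e+10=o, n+10=x, o+10=y, t+10=d, s+10=c.

oxydc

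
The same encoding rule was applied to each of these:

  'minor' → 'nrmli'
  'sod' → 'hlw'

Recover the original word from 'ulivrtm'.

foreign

Each pair mirrors across the alphabet (m↔n, i↔r, n↔m): positions sum to 25. Letters are reflected about the middle of the alphabet (position → 25−position): Atbash.
Undoing it on ulivrtm: u↔f, l↔o, i↔r, v↔e, r↔i, t↔g, m↔n.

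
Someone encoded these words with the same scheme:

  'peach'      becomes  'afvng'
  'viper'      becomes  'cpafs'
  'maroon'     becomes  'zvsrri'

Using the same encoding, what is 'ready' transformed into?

sfvwd

This is an affine cipher: with a=0,…,z=25, each position x becomes (9x+21) mod 26.
On ready: r(17)→9·17+21≡18=s; e(4)→9·4+21≡5=f; a(0)→9·0+21≡21=v; d(3)→9·3+21≡22=w; y(24)→9·24+21≡3=d (all mod 26).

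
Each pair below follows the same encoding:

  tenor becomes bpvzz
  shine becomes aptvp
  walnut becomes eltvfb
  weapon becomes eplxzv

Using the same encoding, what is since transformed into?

atvkp

Two shifts are in play — +11 for a/e/i/o/u, +8 for every other letter.
On since: s(cons)+8=a, i(vowel)+11=t, n(cons)+8=v, c(cons)+8=k, e(vowel)+11=p.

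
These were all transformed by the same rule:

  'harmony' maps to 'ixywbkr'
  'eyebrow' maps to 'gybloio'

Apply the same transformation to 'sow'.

gyc

The output letters match the input read backwards, each shifted +10: harmony reversed is ynomrah. Two steps: reverse the string, then apply a Caesar shift of +10.
On sow: reverse → wos; then shift: w+10=g, o+10=y, s+10=c.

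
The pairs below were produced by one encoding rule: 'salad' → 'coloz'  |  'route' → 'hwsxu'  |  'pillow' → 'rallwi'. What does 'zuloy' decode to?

delay

s(18)→c(2) and a(0)→o(14) fit y≡21x+14 (mod 26); the inverse of 21 mod 26 is 5. This is an affine cipher: with a=0,…,z=25, each position x becomes (21x+14) mod 26.
Undoing it on zuloy: z(25)→5·(25−14)≡3=d; u(20)→5·(20−14)≡4=e; l(11)→5·(11−14)≡11=l; o(14)→5·(14−14)≡0=a; y(24)→5·(24−14)≡24=y (all mod 26).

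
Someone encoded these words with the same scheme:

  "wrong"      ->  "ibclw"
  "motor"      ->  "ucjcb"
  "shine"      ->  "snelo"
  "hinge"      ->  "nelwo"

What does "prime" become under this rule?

tbeuo

w(22)→i(8) and r(17)→b(1) fit y≡17x+24 (mod 26); the inverse of 17 mod 26 is 23. Each letter's alphabet position (a=0..z=25) is mapped through 17·x+24 mod 26 — an affine cipher.
On prime: p(15)→17·15+24≡19=t; r(17)→17·17+24≡1=b; i(8)→17·8+24≡4=e; m(12)→17·12+24≡20=u; e(4)→17·4+24≡14=o (all mod 26).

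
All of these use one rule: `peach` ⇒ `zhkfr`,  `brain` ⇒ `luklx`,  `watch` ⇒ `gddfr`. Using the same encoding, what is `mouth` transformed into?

wrewr

Shifts by position in peach: pos 0: p→z (+10), pos 1: e→h (+3), pos 2: a→k (+10), pos 3: c→f (+3) — repeating every 2. It's a Vigenère-style cipher with numeric key [10,3]: position i shifts by key[i mod 2].
For mouth: m+10=w, o+3=r, u+10=e, t+3=w, h+10=r.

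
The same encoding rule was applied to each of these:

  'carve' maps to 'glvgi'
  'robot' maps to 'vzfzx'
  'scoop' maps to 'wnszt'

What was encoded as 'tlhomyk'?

Shifts by position in carve: pos 0: c→g (+4), pos 1: a→l (+11), pos 2: r→v (+4), pos 3: v→g (+11) — repeating every 2. The shifts repeat in a cycle of length 2: positions 0,1,… shift by +4, +11, then the pattern repeats.
Decoding tlhomyk: t−4=p, l−11=a, h−4=d, o−11=d, m−4=i, y−11=n, k−4=g.

padding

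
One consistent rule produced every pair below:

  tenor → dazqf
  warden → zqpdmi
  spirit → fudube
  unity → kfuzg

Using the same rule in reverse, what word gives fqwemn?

The output letters match the input read backwards, each shifted +12: tenor reversed is ronet. Read the word backwards and shift each letter +12.
Undoing it on fqwemn: shift back: f−12=t, q−12=e, w−12=k, e−12=s, m−12=a, n−12=b → teksab; then reverse → basket.

basket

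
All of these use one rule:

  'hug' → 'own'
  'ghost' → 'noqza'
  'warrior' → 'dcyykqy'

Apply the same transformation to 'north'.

uqyao

The shift depends on letter class: consonant h→o is +7, but vowel u→w is +2. Vowels shift forward by 2 and consonants shift forward by 7.
Applying it to north: n(cons)+7=u, o(vowel)+2=q, r(cons)+7=y, t(cons)+7=a, h(cons)+7=o.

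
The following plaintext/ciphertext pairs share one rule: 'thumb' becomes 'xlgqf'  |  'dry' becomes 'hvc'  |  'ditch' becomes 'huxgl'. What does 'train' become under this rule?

xvmur

The rule splits by letter class: vowels +12, consonants +4.
For train: t(cons)+4=x, r(cons)+4=v, a(vowel)+12=m, i(vowel)+12=u, n(cons)+4=r.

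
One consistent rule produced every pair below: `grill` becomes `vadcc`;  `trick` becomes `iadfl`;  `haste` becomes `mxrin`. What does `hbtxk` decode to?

woman

g(6)→v(21) and r(17)→a(0) fit y≡17x+23 (mod 26); the inverse of 17 mod 26 is 23. Treating letters as 0–25, the rule is x ↦ 17x + 23 (mod 26).
Reversing it on hbtxk: h(7)→23·(7−23)≡22=w; b(1)→23·(1−23)≡14=o; t(19)→23·(19−23)≡12=m; x(23)→23·(23−23)≡0=a; k(10)→23·(10−23)≡13=n (all mod 26).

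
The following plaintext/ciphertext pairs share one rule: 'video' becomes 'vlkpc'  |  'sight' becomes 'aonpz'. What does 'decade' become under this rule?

The output letters match the input read backwards, each shifted +7: video reversed is oediv. Read the word backwards and shift each letter +7.
Applying it to decade: reverse → edaced; then shift: e+7=l, d+7=k, a+7=h, c+7=j, e+7=l, d+7=k.

lkhjlk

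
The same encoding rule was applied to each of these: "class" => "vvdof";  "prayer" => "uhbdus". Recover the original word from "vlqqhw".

The output letters match the input read backwards, each shifted +3: class reversed is ssalc. The word is reversed, then every letter is shifted forward by 3.
Undoing it on vlqqhw: shift back: v−3=s, l−3=i, q−3=n, q−3=n, h−3=e, w−3=t → sinnet; then reverse → tennis.

tennis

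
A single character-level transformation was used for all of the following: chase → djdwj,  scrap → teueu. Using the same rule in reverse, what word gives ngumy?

In chase: c→d is +1, h→j is +2, a→d is +3, s→w is +4 — the shift increases by 1 each position. Letter i (0-indexed) is shifted by i+1, so successive shifts are 1, 2, 3, ….
Reversing it on ngumy: n−1=m, g−2=e, u−3=r, m−4=i, y−5=t.

merit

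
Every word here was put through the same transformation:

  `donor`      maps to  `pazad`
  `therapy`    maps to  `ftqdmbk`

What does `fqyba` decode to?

tempo

Compare letters: d→p is +12, o→a is +12, n→z is +12 — a constant shift. Each letter is shifted forward by 12 in the alphabet (a Caesar shift of +12).
Reversing it on fqyba: f−12=t, q−12=e, y−12=m, b−12=p, a−12=o.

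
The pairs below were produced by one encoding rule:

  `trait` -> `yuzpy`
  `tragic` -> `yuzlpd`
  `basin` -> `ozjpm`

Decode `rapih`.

while

t(19)→y(24) and r(17)→u(20) fit y≡15x+25 (mod 26); the inverse of 15 mod 26 is 7. Each letter's alphabet position (a=0..z=25) is mapped through 15·x+25 mod 26 — an affine cipher.
Reversing it on rapih: r(17)→7·(17−25)≡22=w; a(0)→7·(0−25)≡7=h; p(15)→7·(15−25)≡8=i; i(8)→7·(8−25)≡11=l; h(7)→7·(7−25)≡4=e (all mod 26).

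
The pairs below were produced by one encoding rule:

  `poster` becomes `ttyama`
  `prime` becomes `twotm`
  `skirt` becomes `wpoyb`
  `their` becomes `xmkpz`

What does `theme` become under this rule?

xmktm

In poster: p→t is +4, o→t is +5, s→y is +6, t→a is +7 — the shift increases by 1 each position. Letter i (0-indexed) is shifted by i+4, so successive shifts are 4, 5, 6, ….
Applying it to theme: t+4=x, h+5=m, e+6=k, m+7=t, e+8=m.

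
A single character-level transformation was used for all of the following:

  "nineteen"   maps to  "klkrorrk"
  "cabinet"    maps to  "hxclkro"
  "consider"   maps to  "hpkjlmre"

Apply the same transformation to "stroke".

joepvr

Treating letters as 0–25, the rule is x ↦ 5x + 23 (mod 26).
For stroke: s(18)→5·18+23≡9=j; t(19)→5·19+23≡14=o; r(17)→5·17+23≡4=e; o(14)→5·14+23≡15=p; k(10)→5·10+23≡21=v; e(4)→5·4+23≡17=r (all mod 26).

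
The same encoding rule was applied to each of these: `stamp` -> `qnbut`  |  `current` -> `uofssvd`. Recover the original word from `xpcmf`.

The output letters match the input read backwards, each shifted +1: stamp reversed is pmats. The word is reversed, then every letter is shifted forward by 1.
Undoing it on xpcmf: shift back: x−1=w, p−1=o, c−1=b, m−1=l, f−1=e → woble; then reverse → elbow.

elbow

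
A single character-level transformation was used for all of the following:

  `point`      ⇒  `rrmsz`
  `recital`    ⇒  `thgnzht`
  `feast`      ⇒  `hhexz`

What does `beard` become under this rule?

dhewj

The shift increases by 1 at each position, starting from +2: 2, 3, 4, ….
On beard: b+2=d, e+3=h, a+4=e, r+5=w, d+6=j.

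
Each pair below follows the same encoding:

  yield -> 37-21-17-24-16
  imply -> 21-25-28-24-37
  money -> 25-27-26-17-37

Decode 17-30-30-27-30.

Each letter is replaced by its alphabet position (a=1..z=26) + 12.
Reversing it on 17-30-30-27-30: 17→(17−12)÷1=5=e, 30→(30−12)÷1=18=r, 30→(30−12)÷1=18=r, 27→(27−12)÷1=15=o, 30→(30−12)÷1=18=r.

error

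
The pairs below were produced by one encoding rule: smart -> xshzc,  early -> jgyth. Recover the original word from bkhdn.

In smart: s→x is +5, m→s is +6, a→h is +7, r→z is +8 — the shift increases by 1 each position. Each letter shifts forward by (position + 5), i.e. 5, 6, 7, … — the shift grows by one for each successive letter.
Reversing it on bkhdn: b−5=w, k−6=e, h−7=a, d−8=v, n−9=e.

weave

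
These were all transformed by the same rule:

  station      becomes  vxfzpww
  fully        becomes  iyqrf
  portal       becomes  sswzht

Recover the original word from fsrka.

comet

In station: s→v is +3, t→x is +4, a→f is +5, t→z is +6 — the shift increases by 1 each position. Letter i (0-indexed) is shifted by i+3, so successive shifts are 3, 4, 5, ….
Undoing it on fsrka: f−3=c, s−4=o, r−5=m, k−6=e, a−7=t.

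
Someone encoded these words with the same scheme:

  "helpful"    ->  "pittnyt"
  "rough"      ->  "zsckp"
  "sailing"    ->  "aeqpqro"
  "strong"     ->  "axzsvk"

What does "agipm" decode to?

scale

It's a Vigenère-style cipher with numeric key [8,4]: position i shifts by key[i mod 2].
Decoding agipm: a−8=s, g−4=c, i−8=a, p−4=l, m−8=e.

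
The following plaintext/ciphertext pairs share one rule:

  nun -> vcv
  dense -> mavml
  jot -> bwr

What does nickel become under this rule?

The output letters match the input read backwards, each shifted +8: nun reversed is nun. The word is reversed, then every letter is shifted forward by 8.
Applying it to nickel: reverse → lekcin; then shift: l+8=t, e+8=m, k+8=s, c+8=k, i+8=q, n+8=v.

tmskqv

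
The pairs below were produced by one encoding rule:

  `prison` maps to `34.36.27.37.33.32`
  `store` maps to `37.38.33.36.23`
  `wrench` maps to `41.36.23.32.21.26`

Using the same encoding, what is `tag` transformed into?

p is letter #16 and maps to 34: an offset of 18. Each letter is replaced by its alphabet position (a=1..z=26) + 18.
For tag: t=20→38, a=1→19, g=7→25.

38.19.25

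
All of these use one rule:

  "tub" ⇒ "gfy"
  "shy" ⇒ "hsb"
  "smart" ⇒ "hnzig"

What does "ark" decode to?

zip

Each pair mirrors across the alphabet (t↔g, u↔f, b↔y): positions sum to 25. This is the alphabet-reversal cipher (Atbash): a becomes z, b becomes y, etc.
Decoding ark: a↔z, r↔i, k↔p.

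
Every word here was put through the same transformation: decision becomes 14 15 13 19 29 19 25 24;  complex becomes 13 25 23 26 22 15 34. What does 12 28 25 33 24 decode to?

The number is (letter's place in the alphabet, a=1) + 10.
Reversing it on 12 28 25 33 24: 12→(12−10)÷1=2=b, 28→(28−10)÷1=18=r, 25→(25−10)÷1=15=o, 33→(33−10)÷1=23=w, 24→(24−10)÷1=14=n.

brown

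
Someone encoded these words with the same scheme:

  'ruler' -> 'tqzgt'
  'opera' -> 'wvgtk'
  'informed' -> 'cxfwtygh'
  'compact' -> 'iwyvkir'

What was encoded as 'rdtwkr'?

throat

r(17)→t(19) and u(20)→q(16) fit y≡25x+10 (mod 26); the inverse of 25 mod 26 is 25. This is an affine cipher: with a=0,…,z=25, each position x becomes (25x+10) mod 26.
Reversing it on rdtwkr: r(17)→25·(17−10)≡19=t; d(3)→25·(3−10)≡7=h; t(19)→25·(19−10)≡17=r; w(22)→25·(22−10)≡14=o; k(10)→25·(10−10)≡0=a; r(17)→25·(17−10)≡19=t (all mod 26).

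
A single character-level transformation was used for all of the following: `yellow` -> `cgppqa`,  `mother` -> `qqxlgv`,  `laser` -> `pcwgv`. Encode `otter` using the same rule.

Two shifts are in play — +2 for a/e/i/o/u, +4 for every other letter.
Applying it to otter: o(vowel)+2=q, t(cons)+4=x, t(cons)+4=x, e(vowel)+2=g, r(cons)+4=v.

qxxgv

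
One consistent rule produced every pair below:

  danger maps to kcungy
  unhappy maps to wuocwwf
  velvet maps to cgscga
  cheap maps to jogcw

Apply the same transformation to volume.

cqswtg

The shift depends on letter class: consonant d→k is +7, but vowel a→c is +2. Two shifts are in play — +2 for a/e/i/o/u, +7 for every other letter.
Applying it to volume: v(cons)+7=c, o(vowel)+2=q, l(cons)+7=s, u(vowel)+2=w, m(cons)+7=t, e(vowel)+2=g.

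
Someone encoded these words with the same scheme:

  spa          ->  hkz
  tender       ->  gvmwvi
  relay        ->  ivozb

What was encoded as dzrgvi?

waiter

Letters are reflected about the middle of the alphabet (position → 25−position): Atbash.
Reversing it on dzrgvi: d↔w, z↔a, r↔i, g↔t, v↔e, i↔r.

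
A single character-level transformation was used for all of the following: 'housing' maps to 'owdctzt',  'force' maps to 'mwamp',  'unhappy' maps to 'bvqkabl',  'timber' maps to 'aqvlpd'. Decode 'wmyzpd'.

In housing: h→o is +7, o→w is +8, u→d is +9, s→c is +10 — the shift increases by 1 each position. The shift increases by 1 at each position, starting from +7: 7, 8, 9, ….
Undoing it on wmyzpd: w−7=p, m−8=e, y−9=p, z−10=p, p−11=e, d−12=r.

pepper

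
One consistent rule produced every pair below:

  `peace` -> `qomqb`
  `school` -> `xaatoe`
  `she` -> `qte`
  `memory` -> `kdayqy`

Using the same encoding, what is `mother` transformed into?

dqtfay

The output letters match the input read backwards, each shifted +12: peace reversed is ecaep. Read the word backwards and shift each letter +12.
On mother: reverse → rehtom; then shift: r+12=d, e+12=q, h+12=t, t+12=f, o+12=a, m+12=y.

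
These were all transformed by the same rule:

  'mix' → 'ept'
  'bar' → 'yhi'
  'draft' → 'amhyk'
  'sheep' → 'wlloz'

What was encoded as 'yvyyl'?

error

The word is reversed, then every letter is shifted forward by 7.
Decoding yvyyl: shift back: y−7=r, v−7=o, y−7=r, y−7=r, l−7=e → rorre; then reverse → error.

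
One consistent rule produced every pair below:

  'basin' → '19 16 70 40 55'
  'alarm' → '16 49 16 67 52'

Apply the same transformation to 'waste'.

82 16 70 73 28

The formula is n = 3×(alphabet index, a=1) + 13.
Applying it to waste: w=23→82, a=1→16, s=19→70, t=20→73, e=5→28.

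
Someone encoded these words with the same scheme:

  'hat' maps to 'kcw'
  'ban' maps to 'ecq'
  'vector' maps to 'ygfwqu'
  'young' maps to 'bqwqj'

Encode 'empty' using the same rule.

The shift depends on letter class: consonant h→k is +3, but vowel a→c is +2. Two shifts are in play — +2 for a/e/i/o/u, +3 for every other letter.
For empty: e(vowel)+2=g, m(cons)+3=p, p(cons)+3=s, t(cons)+3=w, y(cons)+3=b.

gpswb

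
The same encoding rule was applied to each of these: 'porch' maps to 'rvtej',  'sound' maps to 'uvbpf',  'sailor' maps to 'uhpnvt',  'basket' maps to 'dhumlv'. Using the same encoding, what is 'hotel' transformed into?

The shift depends on letter class: consonant p→r is +2, but vowel o→v is +7. The rule splits by letter class: vowels +7, consonants +2.
Applying it to hotel: h(cons)+2=j, o(vowel)+7=v, t(cons)+2=v, e(vowel)+7=l, l(cons)+2=n.

jvvln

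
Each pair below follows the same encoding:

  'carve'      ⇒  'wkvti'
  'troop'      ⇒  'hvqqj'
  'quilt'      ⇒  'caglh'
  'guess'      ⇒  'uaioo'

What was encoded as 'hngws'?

thick

c(2)→w(22) and a(0)→k(10) fit y≡19x+10 (mod 26); the inverse of 19 mod 26 is 11. Each letter's alphabet position (a=0..z=25) is mapped through 19·x+10 mod 26 — an affine cipher.
Undoing it on hngws: h(7)→11·(7−10)≡19=t; n(13)→11·(13−10)≡7=h; g(6)→11·(6−10)≡8=i; w(22)→11·(22−10)≡2=c; s(18)→11·(18−10)≡10=k (all mod 26).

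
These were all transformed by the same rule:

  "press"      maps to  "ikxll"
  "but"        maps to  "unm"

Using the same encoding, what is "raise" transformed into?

ktblx

It's a constant shift of +19 (ROT19).
For raise: r+19=k, a+19=t, i+19=b, s+19=l, e+19=x.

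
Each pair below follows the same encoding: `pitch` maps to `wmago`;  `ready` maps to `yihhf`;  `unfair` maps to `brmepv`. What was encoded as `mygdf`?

Shifts by position in pitch: pos 0: p→w (+7), pos 1: i→m (+4), pos 2: t→a (+7), pos 3: c→g (+4) — repeating every 2. The shifts repeat in a cycle of length 2: positions 0,1,… shift by +7, +4, then the pattern repeats.
Reversing it on mygdf: m−7=f, y−4=u, g−7=z, d−4=z, f−7=y.

fuzzy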